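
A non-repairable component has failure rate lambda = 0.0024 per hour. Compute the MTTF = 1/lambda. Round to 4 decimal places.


lambda = 0.0024
MTTF = 1 / 0.0024
MTTF = 416.6667

416.6667


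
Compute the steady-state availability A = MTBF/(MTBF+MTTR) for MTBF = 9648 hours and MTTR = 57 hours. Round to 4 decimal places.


MTBF = 9648
MTTR = 57
MTBF + MTTR = 9705
A = 9648 / 9705
A = 0.9941

0.9941


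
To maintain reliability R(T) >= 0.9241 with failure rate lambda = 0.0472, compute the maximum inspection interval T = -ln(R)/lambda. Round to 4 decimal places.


R_target = 0.9241
lambda = 0.0472
-ln(0.9241) = 0.0789
T = 0.0789 / 0.0472
T = 1.6724

1.6724


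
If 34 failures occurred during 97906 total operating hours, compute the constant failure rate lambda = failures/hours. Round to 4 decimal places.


failures = 34
total_hours = 97906
lambda = 34 / 97906
lambda = 0.0003

0.0003


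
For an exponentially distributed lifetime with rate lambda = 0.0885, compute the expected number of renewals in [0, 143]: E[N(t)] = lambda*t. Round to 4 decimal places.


lambda = 0.0885
t = 143
E[N(t)] = lambda * t
E[N(t)] = 0.0885 * 143
E[N(t)] = 12.6555

12.6555


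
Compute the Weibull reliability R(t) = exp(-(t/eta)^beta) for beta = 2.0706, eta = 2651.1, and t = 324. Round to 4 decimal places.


beta = 2.0706, eta = 2651.1, t = 324
t/eta = 324 / 2651.1 = 0.1222
(t/eta)^beta = 0.1222^2.0706 = 0.0129
R(t) = exp(-0.0129)
R(t) = 0.9872

0.9872


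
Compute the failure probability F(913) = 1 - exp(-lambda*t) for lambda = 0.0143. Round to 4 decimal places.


lambda = 0.0143, t = 913
lambda * t = 13.0559
exp(-13.0559) = 0.0
F(t) = 1 - 0.0
F(t) = 1.0

1.0


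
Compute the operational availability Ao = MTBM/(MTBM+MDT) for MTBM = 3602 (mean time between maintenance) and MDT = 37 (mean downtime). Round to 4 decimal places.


MTBM = 3602
MDT = 37
MTBM + MDT = 3639
Ao = 3602 / 3639
Ao = 0.9898

0.9898


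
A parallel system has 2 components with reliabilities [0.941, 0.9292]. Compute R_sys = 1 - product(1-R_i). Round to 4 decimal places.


Components: [0.941, 0.9292]
(1 - 0.941) = 0.059, running product = 0.059
(1 - 0.9292) = 0.0708, running product = 0.0042
Product of (1-R_i) = 0.0042
R_sys = 1 - 0.0042 = 0.9958

0.9958


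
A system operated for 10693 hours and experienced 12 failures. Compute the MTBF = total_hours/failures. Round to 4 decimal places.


total_hours = 10693
failures = 12
MTBF = 10693 / 12
MTBF = 891.0833

891.0833


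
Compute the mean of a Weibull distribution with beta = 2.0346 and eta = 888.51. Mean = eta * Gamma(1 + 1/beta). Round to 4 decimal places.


beta = 2.0346, eta = 888.51
1/beta = 0.4915
1 + 1/beta = 1.4915
Gamma(1.4915) = 0.886
Mean = 888.51 * 0.886
Mean = 787.2039

787.2039


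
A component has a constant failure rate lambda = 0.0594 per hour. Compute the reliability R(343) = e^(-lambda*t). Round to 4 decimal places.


lambda = 0.0594
t = 343
lambda * t = 20.3742
R(t) = e^(-20.3742)
R(t) = 0.0

0.0


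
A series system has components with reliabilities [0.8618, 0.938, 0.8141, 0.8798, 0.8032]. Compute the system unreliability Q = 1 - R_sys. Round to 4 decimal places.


Components: [0.8618, 0.938, 0.8141, 0.8798, 0.8032]
After component 1: product = 0.8618
After component 2: product = 0.8084
After component 3: product = 0.6581
After component 4: product = 0.579
After component 5: product = 0.465
R_sys = 0.465
Q = 1 - 0.465 = 0.535

0.535


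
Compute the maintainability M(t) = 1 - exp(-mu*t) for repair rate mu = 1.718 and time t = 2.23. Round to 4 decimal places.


mu = 1.718, t = 2.23
mu * t = 1.718 * 2.23 = 3.8311
exp(-3.8311) = 0.0217
M(t) = 1 - 0.0217
M(t) = 0.9783

0.9783


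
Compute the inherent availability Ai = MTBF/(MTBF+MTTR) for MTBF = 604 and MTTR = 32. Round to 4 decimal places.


MTBF = 604
MTTR = 32
MTBF + MTTR = 636
Ai = 604 / 636
Ai = 0.9497

0.9497


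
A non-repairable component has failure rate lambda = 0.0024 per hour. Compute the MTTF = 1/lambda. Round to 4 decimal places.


lambda = 0.0024
MTTF = 1 / 0.0024
MTTF = 416.6667

416.6667


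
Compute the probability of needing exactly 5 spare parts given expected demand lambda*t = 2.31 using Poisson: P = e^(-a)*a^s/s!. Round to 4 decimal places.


a = 2.31, s = 5
e^(-a) = e^(-2.31) = 0.0993
a^s = 2.31^5 = 65.7749
s! = 120
P = 0.0993 * 65.7749 / 120
P = 0.0544

0.0544


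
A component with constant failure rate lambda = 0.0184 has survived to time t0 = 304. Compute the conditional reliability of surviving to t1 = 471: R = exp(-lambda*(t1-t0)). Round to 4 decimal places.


lambda = 0.0184
t0 = 304, t1 = 471
t1 - t0 = 167
lambda * (t1-t0) = 0.0184 * 167 = 3.0728
R = exp(-3.0728)
R = 0.0463

0.0463


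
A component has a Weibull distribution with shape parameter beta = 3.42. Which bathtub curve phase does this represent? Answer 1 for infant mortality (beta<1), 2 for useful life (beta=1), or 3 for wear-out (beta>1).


beta = 3.42
Compare beta to 1:
beta < 1 => infant mortality (phase 1)
beta = 1 => useful life (phase 2)
beta > 1 => wear-out (phase 3)
Since beta = 3.42, this is wear-out (increasing failure rate)
Phase = 3

3


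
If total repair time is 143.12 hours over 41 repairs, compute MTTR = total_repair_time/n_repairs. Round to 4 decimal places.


total_repair_time = 143.12
n_repairs = 41
MTTR = 143.12 / 41
MTTR = 3.4907

3.4907


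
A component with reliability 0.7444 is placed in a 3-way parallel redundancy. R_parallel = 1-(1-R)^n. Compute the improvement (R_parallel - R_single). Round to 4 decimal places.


R_single = 0.7444, n = 3
1 - R_single = 0.2556
(1 - R_single)^n = 0.2556^3 = 0.0167
R_parallel = 1 - 0.0167 = 0.9833
Improvement = 0.9833 - 0.7444
Improvement = 0.2389

0.2389


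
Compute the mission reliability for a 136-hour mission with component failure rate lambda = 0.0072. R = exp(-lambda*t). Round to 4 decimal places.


lambda = 0.0072
mission_time = 136
lambda * t = 0.0072 * 136 = 0.9792
R = exp(-0.9792)
R = 0.3756

0.3756


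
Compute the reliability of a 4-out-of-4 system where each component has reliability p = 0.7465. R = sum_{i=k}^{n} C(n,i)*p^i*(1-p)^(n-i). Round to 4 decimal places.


k = 4, n = 4, p = 0.7465
i=4: C(4,4)=1 * 0.7465^4 * 0.2535^0 = 0.3105
R = sum of terms = 0.3105

0.3105


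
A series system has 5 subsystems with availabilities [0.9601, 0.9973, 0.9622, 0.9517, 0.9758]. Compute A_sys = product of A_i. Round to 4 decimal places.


Subsystems: [0.9601, 0.9973, 0.9622, 0.9517, 0.9758]
After subsystem 1 (A=0.9601): product = 0.9601
After subsystem 2 (A=0.9973): product = 0.9575
After subsystem 3 (A=0.9622): product = 0.9213
After subsystem 4 (A=0.9517): product = 0.8768
After subsystem 5 (A=0.9758): product = 0.8556
A_sys = 0.8556

0.8556


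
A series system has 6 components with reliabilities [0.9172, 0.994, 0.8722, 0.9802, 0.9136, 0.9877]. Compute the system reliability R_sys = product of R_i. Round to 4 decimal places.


Components: [0.9172, 0.994, 0.8722, 0.9802, 0.9136, 0.9877]
After component 1 (R=0.9172): product = 0.9172
After component 2 (R=0.994): product = 0.9117
After component 3 (R=0.8722): product = 0.7952
After component 4 (R=0.9802): product = 0.7794
After component 5 (R=0.9136): product = 0.7121
After component 6 (R=0.9877): product = 0.7033
R_sys = 0.7033

0.7033


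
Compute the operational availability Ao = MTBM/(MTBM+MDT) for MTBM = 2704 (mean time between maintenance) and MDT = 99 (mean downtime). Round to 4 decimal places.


MTBM = 2704
MDT = 99
MTBM + MDT = 2803
Ao = 2704 / 2803
Ao = 0.9647

0.9647


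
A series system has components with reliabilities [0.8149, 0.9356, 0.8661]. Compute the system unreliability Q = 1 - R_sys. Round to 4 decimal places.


Components: [0.8149, 0.9356, 0.8661]
After component 1: product = 0.8149
After component 2: product = 0.7624
After component 3: product = 0.6603
R_sys = 0.6603
Q = 1 - 0.6603 = 0.3397

0.3397


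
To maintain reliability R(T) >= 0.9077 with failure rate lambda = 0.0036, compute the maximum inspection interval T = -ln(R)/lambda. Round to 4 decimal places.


R_target = 0.9077
lambda = 0.0036
-ln(0.9077) = 0.0968
T = 0.0968 / 0.0036
T = 26.9004

26.9004


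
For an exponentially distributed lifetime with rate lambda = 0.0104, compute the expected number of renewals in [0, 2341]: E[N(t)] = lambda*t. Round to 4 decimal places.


lambda = 0.0104
t = 2341
E[N(t)] = lambda * t
E[N(t)] = 0.0104 * 2341
E[N(t)] = 24.3464

24.3464


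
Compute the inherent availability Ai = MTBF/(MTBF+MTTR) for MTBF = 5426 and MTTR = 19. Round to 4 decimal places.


MTBF = 5426
MTTR = 19
MTBF + MTTR = 5445
Ai = 5426 / 5445
Ai = 0.9965

0.9965


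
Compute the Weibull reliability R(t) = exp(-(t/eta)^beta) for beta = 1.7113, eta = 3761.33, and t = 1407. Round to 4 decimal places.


beta = 1.7113, eta = 3761.33, t = 1407
t/eta = 1407 / 3761.33 = 0.3741
(t/eta)^beta = 0.3741^1.7113 = 0.1859
R(t) = exp(-0.1859)
R(t) = 0.8304

0.8304


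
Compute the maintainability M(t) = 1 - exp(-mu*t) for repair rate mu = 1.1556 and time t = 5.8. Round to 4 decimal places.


mu = 1.1556, t = 5.8
mu * t = 1.1556 * 5.8 = 6.7025
exp(-6.7025) = 0.0012
M(t) = 1 - 0.0012
M(t) = 0.9988

0.9988


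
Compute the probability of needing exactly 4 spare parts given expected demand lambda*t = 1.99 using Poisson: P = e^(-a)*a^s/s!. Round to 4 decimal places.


a = 1.99, s = 4
e^(-a) = e^(-1.99) = 0.1367
a^s = 1.99^4 = 15.6824
s! = 24
P = 0.1367 * 15.6824 / 24
P = 0.0893

0.0893


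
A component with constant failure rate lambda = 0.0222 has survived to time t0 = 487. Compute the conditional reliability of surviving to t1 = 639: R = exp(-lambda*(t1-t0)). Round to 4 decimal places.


lambda = 0.0222
t0 = 487, t1 = 639
t1 - t0 = 152
lambda * (t1-t0) = 0.0222 * 152 = 3.3744
R = exp(-3.3744)
R = 0.0342

0.0342


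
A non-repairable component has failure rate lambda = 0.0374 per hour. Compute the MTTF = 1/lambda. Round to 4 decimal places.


lambda = 0.0374
MTTF = 1 / 0.0374
MTTF = 26.738

26.738


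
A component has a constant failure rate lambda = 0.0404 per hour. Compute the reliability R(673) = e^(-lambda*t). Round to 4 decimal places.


lambda = 0.0404
t = 673
lambda * t = 27.1892
R(t) = e^(-27.1892)
R(t) = 0.0

0.0


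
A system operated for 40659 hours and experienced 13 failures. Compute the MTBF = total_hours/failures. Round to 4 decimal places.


total_hours = 40659
failures = 13
MTBF = 40659 / 13
MTBF = 3127.6154

3127.6154


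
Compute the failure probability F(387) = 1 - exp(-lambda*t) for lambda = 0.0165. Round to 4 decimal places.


lambda = 0.0165, t = 387
lambda * t = 6.3855
exp(-6.3855) = 0.0017
F(t) = 1 - 0.0017
F(t) = 0.9983

0.9983


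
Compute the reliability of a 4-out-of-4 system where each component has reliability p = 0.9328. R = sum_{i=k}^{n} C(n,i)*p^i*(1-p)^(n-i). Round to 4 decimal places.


k = 4, n = 4, p = 0.9328
i=4: C(4,4)=1 * 0.9328^4 * 0.0672^0 = 0.7571
R = sum of terms = 0.7571

0.7571


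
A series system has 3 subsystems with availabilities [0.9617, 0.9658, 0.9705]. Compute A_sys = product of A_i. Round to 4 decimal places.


Subsystems: [0.9617, 0.9658, 0.9705]
After subsystem 1 (A=0.9617): product = 0.9617
After subsystem 2 (A=0.9658): product = 0.9288
After subsystem 3 (A=0.9705): product = 0.9014
A_sys = 0.9014

0.9014


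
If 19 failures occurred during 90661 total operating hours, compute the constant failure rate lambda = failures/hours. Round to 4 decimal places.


failures = 19
total_hours = 90661
lambda = 19 / 90661
lambda = 0.0002

0.0002


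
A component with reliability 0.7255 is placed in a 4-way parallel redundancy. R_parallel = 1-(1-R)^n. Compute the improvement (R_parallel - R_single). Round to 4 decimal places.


R_single = 0.7255, n = 4
1 - R_single = 0.2745
(1 - R_single)^n = 0.2745^4 = 0.0057
R_parallel = 1 - 0.0057 = 0.9943
Improvement = 0.9943 - 0.7255
Improvement = 0.2688

0.2688


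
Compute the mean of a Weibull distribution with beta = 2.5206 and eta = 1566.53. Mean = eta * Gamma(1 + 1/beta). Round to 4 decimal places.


beta = 2.5206, eta = 1566.53
1/beta = 0.3967
1 + 1/beta = 1.3967
Gamma(1.3967) = 0.8874
Mean = 1566.53 * 0.8874
Mean = 1390.212

1390.212


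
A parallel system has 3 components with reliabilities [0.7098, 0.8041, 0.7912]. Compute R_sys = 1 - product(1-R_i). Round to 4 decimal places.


Components: [0.7098, 0.8041, 0.7912]
(1 - 0.7098) = 0.2902, running product = 0.2902
(1 - 0.8041) = 0.1959, running product = 0.0569
(1 - 0.7912) = 0.2088, running product = 0.0119
Product of (1-R_i) = 0.0119
R_sys = 1 - 0.0119 = 0.9881

0.9881


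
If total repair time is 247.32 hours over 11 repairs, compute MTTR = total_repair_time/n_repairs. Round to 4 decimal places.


total_repair_time = 247.32
n_repairs = 11
MTTR = 247.32 / 11
MTTR = 22.4836

22.4836


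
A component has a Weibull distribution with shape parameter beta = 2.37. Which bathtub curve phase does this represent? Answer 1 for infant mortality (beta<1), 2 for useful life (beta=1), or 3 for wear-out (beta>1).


beta = 2.37
Compare beta to 1:
beta < 1 => infant mortality (phase 1)
beta = 1 => useful life (phase 2)
beta > 1 => wear-out (phase 3)
Since beta = 2.37, this is wear-out (increasing failure rate)
Phase = 3

3


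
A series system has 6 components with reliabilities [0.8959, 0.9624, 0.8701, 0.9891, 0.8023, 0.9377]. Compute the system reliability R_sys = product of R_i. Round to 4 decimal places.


Components: [0.8959, 0.9624, 0.8701, 0.9891, 0.8023, 0.9377]
After component 1 (R=0.8959): product = 0.8959
After component 2 (R=0.9624): product = 0.8622
After component 3 (R=0.8701): product = 0.7502
After component 4 (R=0.9891): product = 0.742
After component 5 (R=0.8023): product = 0.5953
After component 6 (R=0.9377): product = 0.5582
R_sys = 0.5582

0.5582


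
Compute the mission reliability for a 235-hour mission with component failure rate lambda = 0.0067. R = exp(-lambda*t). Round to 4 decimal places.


lambda = 0.0067
mission_time = 235
lambda * t = 0.0067 * 235 = 1.5745
R = exp(-1.5745)
R = 0.2071

0.2071


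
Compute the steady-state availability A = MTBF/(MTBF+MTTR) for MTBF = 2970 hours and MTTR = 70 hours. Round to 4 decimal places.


MTBF = 2970
MTTR = 70
MTBF + MTTR = 3040
A = 2970 / 3040
A = 0.977

0.977


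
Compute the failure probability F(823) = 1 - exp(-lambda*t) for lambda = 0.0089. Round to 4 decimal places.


lambda = 0.0089, t = 823
lambda * t = 7.3247
exp(-7.3247) = 0.0007
F(t) = 1 - 0.0007
F(t) = 0.9993

0.9993


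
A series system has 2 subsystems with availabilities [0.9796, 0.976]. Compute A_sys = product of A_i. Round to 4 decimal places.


Subsystems: [0.9796, 0.976]
After subsystem 1 (A=0.9796): product = 0.9796
After subsystem 2 (A=0.976): product = 0.9561
A_sys = 0.9561

0.9561


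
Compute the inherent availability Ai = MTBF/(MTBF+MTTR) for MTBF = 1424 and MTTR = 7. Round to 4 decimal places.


MTBF = 1424
MTTR = 7
MTBF + MTTR = 1431
Ai = 1424 / 1431
Ai = 0.9951

0.9951


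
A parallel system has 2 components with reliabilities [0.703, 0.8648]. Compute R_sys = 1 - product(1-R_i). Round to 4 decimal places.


Components: [0.703, 0.8648]
(1 - 0.703) = 0.297, running product = 0.297
(1 - 0.8648) = 0.1352, running product = 0.0402
Product of (1-R_i) = 0.0402
R_sys = 1 - 0.0402 = 0.9598

0.9598


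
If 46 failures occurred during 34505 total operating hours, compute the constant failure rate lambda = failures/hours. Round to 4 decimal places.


failures = 46
total_hours = 34505
lambda = 46 / 34505
lambda = 0.0013

0.0013


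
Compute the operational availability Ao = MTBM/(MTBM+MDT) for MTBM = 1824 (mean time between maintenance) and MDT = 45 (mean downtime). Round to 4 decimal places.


MTBM = 1824
MDT = 45
MTBM + MDT = 1869
Ao = 1824 / 1869
Ao = 0.9759

0.9759


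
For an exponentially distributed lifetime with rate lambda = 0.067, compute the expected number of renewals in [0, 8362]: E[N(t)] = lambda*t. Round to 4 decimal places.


lambda = 0.067
t = 8362
E[N(t)] = lambda * t
E[N(t)] = 0.067 * 8362
E[N(t)] = 560.254

560.254


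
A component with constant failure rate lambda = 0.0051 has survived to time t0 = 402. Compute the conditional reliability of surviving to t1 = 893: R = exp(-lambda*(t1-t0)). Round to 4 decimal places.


lambda = 0.0051
t0 = 402, t1 = 893
t1 - t0 = 491
lambda * (t1-t0) = 0.0051 * 491 = 2.5041
R = exp(-2.5041)
R = 0.0817

0.0817


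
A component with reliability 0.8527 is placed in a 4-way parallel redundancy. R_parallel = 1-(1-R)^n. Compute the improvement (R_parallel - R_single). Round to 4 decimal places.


R_single = 0.8527, n = 4
1 - R_single = 0.1473
(1 - R_single)^n = 0.1473^4 = 0.0005
R_parallel = 1 - 0.0005 = 0.9995
Improvement = 0.9995 - 0.8527
Improvement = 0.1468

0.1468


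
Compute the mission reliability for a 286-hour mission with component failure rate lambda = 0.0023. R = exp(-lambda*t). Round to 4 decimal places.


lambda = 0.0023
mission_time = 286
lambda * t = 0.0023 * 286 = 0.6578
R = exp(-0.6578)
R = 0.518

0.518


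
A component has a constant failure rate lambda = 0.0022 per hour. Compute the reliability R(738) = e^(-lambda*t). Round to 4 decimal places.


lambda = 0.0022
t = 738
lambda * t = 1.6236
R(t) = e^(-1.6236)
R(t) = 0.1972

0.1972


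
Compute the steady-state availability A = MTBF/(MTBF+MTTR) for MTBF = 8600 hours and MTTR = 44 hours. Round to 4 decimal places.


MTBF = 8600
MTTR = 44
MTBF + MTTR = 8644
A = 8600 / 8644
A = 0.9949

0.9949


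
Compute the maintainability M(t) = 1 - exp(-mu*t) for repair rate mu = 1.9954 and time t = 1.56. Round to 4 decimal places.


mu = 1.9954, t = 1.56
mu * t = 1.9954 * 1.56 = 3.1128
exp(-3.1128) = 0.0445
M(t) = 1 - 0.0445
M(t) = 0.9555

0.9555


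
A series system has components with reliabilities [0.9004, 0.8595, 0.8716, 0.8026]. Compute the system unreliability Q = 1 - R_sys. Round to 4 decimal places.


Components: [0.9004, 0.8595, 0.8716, 0.8026]
After component 1: product = 0.9004
After component 2: product = 0.7739
After component 3: product = 0.6745
After component 4: product = 0.5414
R_sys = 0.5414
Q = 1 - 0.5414 = 0.4586

0.4586


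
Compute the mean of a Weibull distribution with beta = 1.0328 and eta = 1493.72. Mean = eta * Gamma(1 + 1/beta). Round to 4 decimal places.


beta = 1.0328, eta = 1493.72
1/beta = 0.9682
1 + 1/beta = 1.9682
Gamma(1.9682) = 0.987
Mean = 1493.72 * 0.987
Mean = 1474.2806

1474.2806


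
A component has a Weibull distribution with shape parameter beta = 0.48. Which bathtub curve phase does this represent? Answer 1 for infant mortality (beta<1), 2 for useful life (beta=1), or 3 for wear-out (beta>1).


beta = 0.48
Compare beta to 1:
beta < 1 => infant mortality (phase 1)
beta = 1 => useful life (phase 2)
beta > 1 => wear-out (phase 3)
Since beta = 0.48, this is infant mortality (decreasing failure rate)
Phase = 1

1


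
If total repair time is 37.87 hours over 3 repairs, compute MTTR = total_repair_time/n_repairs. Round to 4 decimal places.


total_repair_time = 37.87
n_repairs = 3
MTTR = 37.87 / 3
MTTR = 12.6233

12.6233


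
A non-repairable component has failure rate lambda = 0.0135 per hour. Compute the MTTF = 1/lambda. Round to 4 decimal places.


lambda = 0.0135
MTTF = 1 / 0.0135
MTTF = 74.0741

74.0741


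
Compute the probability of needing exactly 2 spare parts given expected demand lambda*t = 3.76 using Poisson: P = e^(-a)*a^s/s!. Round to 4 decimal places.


a = 3.76, s = 2
e^(-a) = e^(-3.76) = 0.0233
a^s = 3.76^2 = 14.1376
s! = 2
P = 0.0233 * 14.1376 / 2
P = 0.1646

0.1646


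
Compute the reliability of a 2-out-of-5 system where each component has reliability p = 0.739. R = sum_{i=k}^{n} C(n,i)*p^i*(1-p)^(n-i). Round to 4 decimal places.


k = 2, n = 5, p = 0.739
i=2: C(5,2)=10 * 0.739^2 * 0.261^3 = 0.0971
i=3: C(5,3)=10 * 0.739^3 * 0.261^2 = 0.2749
i=4: C(5,4)=5 * 0.739^4 * 0.261^1 = 0.3892
i=5: C(5,5)=1 * 0.739^5 * 0.261^0 = 0.2204
R = sum of terms = 0.9816

0.9816


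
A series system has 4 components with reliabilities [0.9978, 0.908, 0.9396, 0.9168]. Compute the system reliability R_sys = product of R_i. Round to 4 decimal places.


Components: [0.9978, 0.908, 0.9396, 0.9168]
After component 1 (R=0.9978): product = 0.9978
After component 2 (R=0.908): product = 0.906
After component 3 (R=0.9396): product = 0.8513
After component 4 (R=0.9168): product = 0.7805
R_sys = 0.7805

0.7805


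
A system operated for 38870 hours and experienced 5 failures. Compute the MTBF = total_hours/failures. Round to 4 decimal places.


total_hours = 38870
failures = 5
MTBF = 38870 / 5
MTBF = 7774.0

7774.0


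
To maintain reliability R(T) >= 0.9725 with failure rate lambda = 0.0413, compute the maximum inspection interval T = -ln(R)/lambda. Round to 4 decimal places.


R_target = 0.9725
lambda = 0.0413
-ln(0.9725) = 0.0279
T = 0.0279 / 0.0413
T = 0.6752

0.6752


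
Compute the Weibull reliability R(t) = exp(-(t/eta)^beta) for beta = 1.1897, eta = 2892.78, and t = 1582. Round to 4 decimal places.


beta = 1.1897, eta = 2892.78, t = 1582
t/eta = 1582 / 2892.78 = 0.5469
(t/eta)^beta = 0.5469^1.1897 = 0.4877
R(t) = exp(-0.4877)
R(t) = 0.614

0.614


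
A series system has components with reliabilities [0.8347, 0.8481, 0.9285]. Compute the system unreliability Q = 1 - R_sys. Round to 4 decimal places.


Components: [0.8347, 0.8481, 0.9285]
After component 1: product = 0.8347
After component 2: product = 0.7079
After component 3: product = 0.6573
R_sys = 0.6573
Q = 1 - 0.6573 = 0.3427

0.3427


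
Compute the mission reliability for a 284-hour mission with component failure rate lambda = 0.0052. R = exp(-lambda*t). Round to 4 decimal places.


lambda = 0.0052
mission_time = 284
lambda * t = 0.0052 * 284 = 1.4768
R = exp(-1.4768)
R = 0.2284

0.2284


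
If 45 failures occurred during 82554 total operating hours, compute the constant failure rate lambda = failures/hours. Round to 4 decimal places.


failures = 45
total_hours = 82554
lambda = 45 / 82554
lambda = 0.0005

0.0005


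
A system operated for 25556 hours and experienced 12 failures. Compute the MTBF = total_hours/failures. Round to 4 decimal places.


total_hours = 25556
failures = 12
MTBF = 25556 / 12
MTBF = 2129.6667

2129.6667


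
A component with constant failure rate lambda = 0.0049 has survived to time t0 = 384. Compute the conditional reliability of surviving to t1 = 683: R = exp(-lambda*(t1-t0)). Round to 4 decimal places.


lambda = 0.0049
t0 = 384, t1 = 683
t1 - t0 = 299
lambda * (t1-t0) = 0.0049 * 299 = 1.4651
R = exp(-1.4651)
R = 0.2311

0.2311


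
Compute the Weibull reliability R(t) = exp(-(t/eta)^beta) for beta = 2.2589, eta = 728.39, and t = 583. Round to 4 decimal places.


beta = 2.2589, eta = 728.39, t = 583
t/eta = 583 / 728.39 = 0.8004
(t/eta)^beta = 0.8004^2.2589 = 0.6047
R(t) = exp(-0.6047)
R(t) = 0.5462

0.5462


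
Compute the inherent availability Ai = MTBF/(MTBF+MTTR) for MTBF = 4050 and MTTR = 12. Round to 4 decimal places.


MTBF = 4050
MTTR = 12
MTBF + MTTR = 4062
Ai = 4050 / 4062
Ai = 0.997

0.997


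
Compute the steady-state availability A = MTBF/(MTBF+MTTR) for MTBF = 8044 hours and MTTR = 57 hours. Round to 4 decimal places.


MTBF = 8044
MTTR = 57
MTBF + MTTR = 8101
A = 8044 / 8101
A = 0.993

0.993


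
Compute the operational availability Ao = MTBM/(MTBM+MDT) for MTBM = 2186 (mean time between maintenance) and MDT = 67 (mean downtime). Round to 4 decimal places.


MTBM = 2186
MDT = 67
MTBM + MDT = 2253
Ao = 2186 / 2253
Ao = 0.9703

0.9703


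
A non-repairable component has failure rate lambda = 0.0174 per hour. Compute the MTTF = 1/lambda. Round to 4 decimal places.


lambda = 0.0174
MTTF = 1 / 0.0174
MTTF = 57.4713

57.4713


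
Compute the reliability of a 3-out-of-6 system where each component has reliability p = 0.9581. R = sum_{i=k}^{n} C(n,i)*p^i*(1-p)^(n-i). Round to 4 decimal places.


k = 3, n = 6, p = 0.9581
i=3: C(6,3)=20 * 0.9581^3 * 0.0419^3 = 0.0013
i=4: C(6,4)=15 * 0.9581^4 * 0.0419^2 = 0.0222
i=5: C(6,5)=6 * 0.9581^5 * 0.0419^1 = 0.203
i=6: C(6,6)=1 * 0.9581^6 * 0.0419^0 = 0.7735
R = sum of terms = 1.0

1.0


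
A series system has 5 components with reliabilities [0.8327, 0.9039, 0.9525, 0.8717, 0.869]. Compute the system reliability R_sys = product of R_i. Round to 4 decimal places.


Components: [0.8327, 0.9039, 0.9525, 0.8717, 0.869]
After component 1 (R=0.8327): product = 0.8327
After component 2 (R=0.9039): product = 0.7527
After component 3 (R=0.9525): product = 0.7169
After component 4 (R=0.8717): product = 0.6249
After component 5 (R=0.869): product = 0.5431
R_sys = 0.5431

0.5431


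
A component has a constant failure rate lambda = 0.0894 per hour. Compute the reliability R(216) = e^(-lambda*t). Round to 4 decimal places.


lambda = 0.0894
t = 216
lambda * t = 19.3104
R(t) = e^(-19.3104)
R(t) = 0.0

0.0


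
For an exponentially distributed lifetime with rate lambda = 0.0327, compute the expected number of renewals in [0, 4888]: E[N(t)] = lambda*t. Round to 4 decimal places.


lambda = 0.0327
t = 4888
E[N(t)] = lambda * t
E[N(t)] = 0.0327 * 4888
E[N(t)] = 159.8376

159.8376


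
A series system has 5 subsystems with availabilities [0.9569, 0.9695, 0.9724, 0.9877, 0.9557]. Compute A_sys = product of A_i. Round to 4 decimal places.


Subsystems: [0.9569, 0.9695, 0.9724, 0.9877, 0.9557]
After subsystem 1 (A=0.9569): product = 0.9569
After subsystem 2 (A=0.9695): product = 0.9277
After subsystem 3 (A=0.9724): product = 0.9021
After subsystem 4 (A=0.9877): product = 0.891
After subsystem 5 (A=0.9557): product = 0.8515
A_sys = 0.8515

0.8515


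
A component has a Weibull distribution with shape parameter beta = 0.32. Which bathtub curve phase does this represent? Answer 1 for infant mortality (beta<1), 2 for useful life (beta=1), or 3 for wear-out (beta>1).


beta = 0.32
Compare beta to 1:
beta < 1 => infant mortality (phase 1)
beta = 1 => useful life (phase 2)
beta > 1 => wear-out (phase 3)
Since beta = 0.32, this is infant mortality (decreasing failure rate)
Phase = 1

1


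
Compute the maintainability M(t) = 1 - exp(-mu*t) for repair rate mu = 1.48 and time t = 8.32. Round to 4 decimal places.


mu = 1.48, t = 8.32
mu * t = 1.48 * 8.32 = 12.3136
exp(-12.3136) = 0.0
M(t) = 1 - 0.0
M(t) = 1.0

1.0


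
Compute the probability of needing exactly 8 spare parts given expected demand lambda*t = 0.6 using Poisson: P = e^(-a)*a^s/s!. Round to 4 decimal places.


a = 0.6, s = 8
e^(-a) = e^(-0.6) = 0.5488
a^s = 0.6^8 = 0.0168
s! = 40320
P = 0.5488 * 0.0168 / 40320
P = 0.0

0.0


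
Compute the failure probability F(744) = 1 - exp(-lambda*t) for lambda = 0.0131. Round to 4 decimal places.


lambda = 0.0131, t = 744
lambda * t = 9.7464
exp(-9.7464) = 0.0001
F(t) = 1 - 0.0001
F(t) = 0.9999

0.9999


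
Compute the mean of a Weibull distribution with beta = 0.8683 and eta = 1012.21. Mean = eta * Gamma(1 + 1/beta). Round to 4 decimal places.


beta = 0.8683, eta = 1012.21
1/beta = 1.1517
1 + 1/beta = 2.1517
Gamma(2.1517) = 1.0739
Mean = 1012.21 * 1.0739
Mean = 1087.0374

1087.0374


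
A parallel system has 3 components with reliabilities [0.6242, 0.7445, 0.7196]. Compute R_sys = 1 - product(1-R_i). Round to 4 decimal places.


Components: [0.6242, 0.7445, 0.7196]
(1 - 0.6242) = 0.3758, running product = 0.3758
(1 - 0.7445) = 0.2555, running product = 0.096
(1 - 0.7196) = 0.2804, running product = 0.0269
Product of (1-R_i) = 0.0269
R_sys = 1 - 0.0269 = 0.9731

0.9731


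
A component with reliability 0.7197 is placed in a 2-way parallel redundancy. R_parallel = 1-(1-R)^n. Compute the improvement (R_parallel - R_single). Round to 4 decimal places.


R_single = 0.7197, n = 2
1 - R_single = 0.2803
(1 - R_single)^n = 0.2803^2 = 0.0786
R_parallel = 1 - 0.0786 = 0.9214
Improvement = 0.9214 - 0.7197
Improvement = 0.2017

0.2017


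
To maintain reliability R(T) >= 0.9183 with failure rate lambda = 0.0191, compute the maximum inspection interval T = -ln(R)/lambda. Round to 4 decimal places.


R_target = 0.9183
lambda = 0.0191
-ln(0.9183) = 0.0852
T = 0.0852 / 0.0191
T = 4.4624

4.4624


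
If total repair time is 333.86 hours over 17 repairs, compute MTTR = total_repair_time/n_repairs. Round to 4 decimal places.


total_repair_time = 333.86
n_repairs = 17
MTTR = 333.86 / 17
MTTR = 19.6388

19.6388


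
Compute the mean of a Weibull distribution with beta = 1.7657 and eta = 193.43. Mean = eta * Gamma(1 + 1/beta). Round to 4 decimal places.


beta = 1.7657, eta = 193.43
1/beta = 0.5663
1 + 1/beta = 1.5663
Gamma(1.5663) = 0.8902
Mean = 193.43 * 0.8902
Mean = 172.1856

172.1856


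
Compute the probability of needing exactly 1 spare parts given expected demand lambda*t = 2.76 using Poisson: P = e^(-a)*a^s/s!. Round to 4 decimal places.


a = 2.76, s = 1
e^(-a) = e^(-2.76) = 0.0633
a^s = 2.76^1 = 2.76
s! = 1
P = 0.0633 * 2.76 / 1
P = 0.1747

0.1747


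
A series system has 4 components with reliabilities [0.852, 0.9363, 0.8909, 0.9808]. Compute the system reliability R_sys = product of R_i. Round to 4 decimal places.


Components: [0.852, 0.9363, 0.8909, 0.9808]
After component 1 (R=0.852): product = 0.852
After component 2 (R=0.9363): product = 0.7977
After component 3 (R=0.8909): product = 0.7107
After component 4 (R=0.9808): product = 0.6971
R_sys = 0.6971

0.6971


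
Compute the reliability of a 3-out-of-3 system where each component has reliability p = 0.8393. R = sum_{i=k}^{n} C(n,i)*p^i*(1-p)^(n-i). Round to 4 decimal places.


k = 3, n = 3, p = 0.8393
i=3: C(3,3)=1 * 0.8393^3 * 0.1607^0 = 0.5912
R = sum of terms = 0.5912

0.5912


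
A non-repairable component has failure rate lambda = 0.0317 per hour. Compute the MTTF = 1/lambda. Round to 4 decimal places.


lambda = 0.0317
MTTF = 1 / 0.0317
MTTF = 31.5457

31.5457


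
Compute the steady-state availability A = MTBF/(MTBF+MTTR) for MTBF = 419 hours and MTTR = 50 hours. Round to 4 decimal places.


MTBF = 419
MTTR = 50
MTBF + MTTR = 469
A = 419 / 469
A = 0.8934

0.8934


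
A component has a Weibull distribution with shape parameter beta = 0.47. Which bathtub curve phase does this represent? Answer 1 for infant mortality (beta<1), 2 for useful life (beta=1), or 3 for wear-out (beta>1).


beta = 0.47
Compare beta to 1:
beta < 1 => infant mortality (phase 1)
beta = 1 => useful life (phase 2)
beta > 1 => wear-out (phase 3)
Since beta = 0.47, this is infant mortality (decreasing failure rate)
Phase = 1

1


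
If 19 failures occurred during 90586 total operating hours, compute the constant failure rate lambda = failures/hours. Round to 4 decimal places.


failures = 19
total_hours = 90586
lambda = 19 / 90586
lambda = 0.0002

0.0002


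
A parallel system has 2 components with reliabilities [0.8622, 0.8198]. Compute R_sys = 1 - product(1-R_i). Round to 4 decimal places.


Components: [0.8622, 0.8198]
(1 - 0.8622) = 0.1378, running product = 0.1378
(1 - 0.8198) = 0.1802, running product = 0.0248
Product of (1-R_i) = 0.0248
R_sys = 1 - 0.0248 = 0.9752

0.9752


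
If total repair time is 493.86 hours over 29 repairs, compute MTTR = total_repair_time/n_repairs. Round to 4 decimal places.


total_repair_time = 493.86
n_repairs = 29
MTTR = 493.86 / 29
MTTR = 17.0297

17.0297


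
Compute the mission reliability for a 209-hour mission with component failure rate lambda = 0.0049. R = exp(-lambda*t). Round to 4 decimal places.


lambda = 0.0049
mission_time = 209
lambda * t = 0.0049 * 209 = 1.0241
R = exp(-1.0241)
R = 0.3591

0.3591


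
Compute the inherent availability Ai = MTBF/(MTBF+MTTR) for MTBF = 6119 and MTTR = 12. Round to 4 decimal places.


MTBF = 6119
MTTR = 12
MTBF + MTTR = 6131
Ai = 6119 / 6131
Ai = 0.998

0.998


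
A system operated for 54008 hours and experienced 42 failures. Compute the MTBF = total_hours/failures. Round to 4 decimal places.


total_hours = 54008
failures = 42
MTBF = 54008 / 42
MTBF = 1285.9048

1285.9048


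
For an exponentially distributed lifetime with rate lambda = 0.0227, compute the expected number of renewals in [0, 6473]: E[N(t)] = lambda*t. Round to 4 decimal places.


lambda = 0.0227
t = 6473
E[N(t)] = lambda * t
E[N(t)] = 0.0227 * 6473
E[N(t)] = 146.9371

146.9371


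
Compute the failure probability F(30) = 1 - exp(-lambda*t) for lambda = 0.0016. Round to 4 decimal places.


lambda = 0.0016, t = 30
lambda * t = 0.048
exp(-0.048) = 0.9531
F(t) = 1 - 0.9531
F(t) = 0.0469

0.0469


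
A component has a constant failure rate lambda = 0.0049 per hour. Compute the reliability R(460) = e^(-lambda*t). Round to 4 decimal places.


lambda = 0.0049
t = 460
lambda * t = 2.254
R(t) = e^(-2.254)
R(t) = 0.105

0.105


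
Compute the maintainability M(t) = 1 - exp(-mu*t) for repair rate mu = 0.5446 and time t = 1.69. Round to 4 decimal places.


mu = 0.5446, t = 1.69
mu * t = 0.5446 * 1.69 = 0.9204
exp(-0.9204) = 0.3984
M(t) = 1 - 0.3984
M(t) = 0.6016

0.6016


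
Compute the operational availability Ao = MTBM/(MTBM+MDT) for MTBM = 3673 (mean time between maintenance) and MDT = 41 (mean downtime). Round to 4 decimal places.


MTBM = 3673
MDT = 41
MTBM + MDT = 3714
Ao = 3673 / 3714
Ao = 0.989

0.989


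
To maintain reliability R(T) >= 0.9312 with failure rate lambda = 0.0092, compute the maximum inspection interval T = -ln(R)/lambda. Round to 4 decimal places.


R_target = 0.9312
lambda = 0.0092
-ln(0.9312) = 0.0713
T = 0.0713 / 0.0092
T = 7.748

7.748


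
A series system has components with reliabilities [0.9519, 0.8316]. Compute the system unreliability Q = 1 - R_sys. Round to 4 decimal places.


Components: [0.9519, 0.8316]
After component 1: product = 0.9519
After component 2: product = 0.7916
R_sys = 0.7916
Q = 1 - 0.7916 = 0.2084

0.2084


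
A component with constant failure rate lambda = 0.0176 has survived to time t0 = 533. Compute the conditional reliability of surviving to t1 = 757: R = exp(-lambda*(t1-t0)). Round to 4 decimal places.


lambda = 0.0176
t0 = 533, t1 = 757
t1 - t0 = 224
lambda * (t1-t0) = 0.0176 * 224 = 3.9424
R = exp(-3.9424)
R = 0.0194

0.0194


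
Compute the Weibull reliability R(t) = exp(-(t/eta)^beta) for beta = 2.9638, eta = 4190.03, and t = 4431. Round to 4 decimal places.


beta = 2.9638, eta = 4190.03, t = 4431
t/eta = 4431 / 4190.03 = 1.0575
(t/eta)^beta = 1.0575^2.9638 = 1.1803
R(t) = exp(-1.1803)
R(t) = 0.3072

0.3072


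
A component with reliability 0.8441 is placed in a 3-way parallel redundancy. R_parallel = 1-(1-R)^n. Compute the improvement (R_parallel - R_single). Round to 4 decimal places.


R_single = 0.8441, n = 3
1 - R_single = 0.1559
(1 - R_single)^n = 0.1559^3 = 0.0038
R_parallel = 1 - 0.0038 = 0.9962
Improvement = 0.9962 - 0.8441
Improvement = 0.1521

0.1521


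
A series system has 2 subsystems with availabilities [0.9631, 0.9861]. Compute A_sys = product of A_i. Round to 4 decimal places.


Subsystems: [0.9631, 0.9861]
After subsystem 1 (A=0.9631): product = 0.9631
After subsystem 2 (A=0.9861): product = 0.9497
A_sys = 0.9497

0.9497


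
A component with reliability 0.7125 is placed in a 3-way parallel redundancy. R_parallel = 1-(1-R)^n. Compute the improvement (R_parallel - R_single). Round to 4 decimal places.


R_single = 0.7125, n = 3
1 - R_single = 0.2875
(1 - R_single)^n = 0.2875^3 = 0.0238
R_parallel = 1 - 0.0238 = 0.9762
Improvement = 0.9762 - 0.7125
Improvement = 0.2637

0.2637


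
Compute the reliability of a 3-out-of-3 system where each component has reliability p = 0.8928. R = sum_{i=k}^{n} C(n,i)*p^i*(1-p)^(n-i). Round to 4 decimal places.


k = 3, n = 3, p = 0.8928
i=3: C(3,3)=1 * 0.8928^3 * 0.1072^0 = 0.7116
R = sum of terms = 0.7116

0.7116


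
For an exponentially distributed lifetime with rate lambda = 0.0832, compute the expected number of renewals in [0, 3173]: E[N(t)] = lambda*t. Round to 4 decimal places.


lambda = 0.0832
t = 3173
E[N(t)] = lambda * t
E[N(t)] = 0.0832 * 3173
E[N(t)] = 263.9936

263.9936


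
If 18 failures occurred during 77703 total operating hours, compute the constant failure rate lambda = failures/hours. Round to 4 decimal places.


failures = 18
total_hours = 77703
lambda = 18 / 77703
lambda = 0.0002

0.0002


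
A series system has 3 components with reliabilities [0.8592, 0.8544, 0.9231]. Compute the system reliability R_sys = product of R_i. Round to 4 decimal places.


Components: [0.8592, 0.8544, 0.9231]
After component 1 (R=0.8592): product = 0.8592
After component 2 (R=0.8544): product = 0.7341
After component 3 (R=0.9231): product = 0.6776
R_sys = 0.6776

0.6776


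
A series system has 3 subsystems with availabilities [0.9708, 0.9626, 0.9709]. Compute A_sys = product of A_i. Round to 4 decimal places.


Subsystems: [0.9708, 0.9626, 0.9709]
After subsystem 1 (A=0.9708): product = 0.9708
After subsystem 2 (A=0.9626): product = 0.9345
After subsystem 3 (A=0.9709): product = 0.9073
A_sys = 0.9073

0.9073


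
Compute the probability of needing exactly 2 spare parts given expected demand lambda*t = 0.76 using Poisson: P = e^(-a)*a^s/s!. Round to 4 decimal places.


a = 0.76, s = 2
e^(-a) = e^(-0.76) = 0.4677
a^s = 0.76^2 = 0.5776
s! = 2
P = 0.4677 * 0.5776 / 2
P = 0.1351

0.1351


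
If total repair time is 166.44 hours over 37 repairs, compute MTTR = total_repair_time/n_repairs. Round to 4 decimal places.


total_repair_time = 166.44
n_repairs = 37
MTTR = 166.44 / 37
MTTR = 4.4984

4.4984


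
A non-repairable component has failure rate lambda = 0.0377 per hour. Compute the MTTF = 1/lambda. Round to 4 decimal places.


lambda = 0.0377
MTTF = 1 / 0.0377
MTTF = 26.5252

26.5252


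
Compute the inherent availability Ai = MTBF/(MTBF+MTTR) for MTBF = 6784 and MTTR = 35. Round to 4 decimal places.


MTBF = 6784
MTTR = 35
MTBF + MTTR = 6819
Ai = 6784 / 6819
Ai = 0.9949

0.9949


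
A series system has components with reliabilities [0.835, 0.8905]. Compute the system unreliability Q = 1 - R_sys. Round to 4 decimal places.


Components: [0.835, 0.8905]
After component 1: product = 0.835
After component 2: product = 0.7436
R_sys = 0.7436
Q = 1 - 0.7436 = 0.2564

0.2564


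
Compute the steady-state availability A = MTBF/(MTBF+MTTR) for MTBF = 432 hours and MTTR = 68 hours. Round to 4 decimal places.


MTBF = 432
MTTR = 68
MTBF + MTTR = 500
A = 432 / 500
A = 0.864

0.864


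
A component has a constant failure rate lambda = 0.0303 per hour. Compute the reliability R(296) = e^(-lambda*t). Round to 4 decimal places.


lambda = 0.0303
t = 296
lambda * t = 8.9688
R(t) = e^(-8.9688)
R(t) = 0.0001

0.0001


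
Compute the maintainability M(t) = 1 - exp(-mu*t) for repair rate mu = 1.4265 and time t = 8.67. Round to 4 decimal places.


mu = 1.4265, t = 8.67
mu * t = 1.4265 * 8.67 = 12.3678
exp(-12.3678) = 0.0
M(t) = 1 - 0.0
M(t) = 1.0

1.0


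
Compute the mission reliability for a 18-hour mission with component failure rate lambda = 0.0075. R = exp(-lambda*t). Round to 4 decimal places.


lambda = 0.0075
mission_time = 18
lambda * t = 0.0075 * 18 = 0.135
R = exp(-0.135)
R = 0.8737

0.8737


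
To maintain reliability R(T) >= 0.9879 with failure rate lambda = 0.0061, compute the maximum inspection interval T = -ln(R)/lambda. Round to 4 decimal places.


R_target = 0.9879
lambda = 0.0061
-ln(0.9879) = 0.0122
T = 0.0122 / 0.0061
T = 1.9957

1.9957


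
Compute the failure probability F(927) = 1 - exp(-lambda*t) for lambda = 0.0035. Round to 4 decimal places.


lambda = 0.0035, t = 927
lambda * t = 3.2445
exp(-3.2445) = 0.039
F(t) = 1 - 0.039
F(t) = 0.961

0.961


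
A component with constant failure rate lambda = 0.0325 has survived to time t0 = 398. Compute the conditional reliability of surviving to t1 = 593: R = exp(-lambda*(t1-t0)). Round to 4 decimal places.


lambda = 0.0325
t0 = 398, t1 = 593
t1 - t0 = 195
lambda * (t1-t0) = 0.0325 * 195 = 6.3375
R = exp(-6.3375)
R = 0.0018

0.0018
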